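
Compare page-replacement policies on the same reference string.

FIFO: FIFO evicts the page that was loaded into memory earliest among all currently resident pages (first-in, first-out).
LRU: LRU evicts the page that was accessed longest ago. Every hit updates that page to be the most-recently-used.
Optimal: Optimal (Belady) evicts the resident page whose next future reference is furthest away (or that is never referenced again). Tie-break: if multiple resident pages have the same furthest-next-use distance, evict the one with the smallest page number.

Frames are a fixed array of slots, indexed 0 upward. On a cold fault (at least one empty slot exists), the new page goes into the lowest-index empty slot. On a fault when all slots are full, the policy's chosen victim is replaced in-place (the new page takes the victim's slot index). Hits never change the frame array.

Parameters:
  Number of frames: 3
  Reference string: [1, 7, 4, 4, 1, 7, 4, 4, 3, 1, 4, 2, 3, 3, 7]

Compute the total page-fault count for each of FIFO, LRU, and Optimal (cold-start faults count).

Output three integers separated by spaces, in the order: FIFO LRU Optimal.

--- FIFO ---
  step 0: ref 1 -> FAULT, frames=[1,-,-] (faults so far: 1)
  step 1: ref 7 -> FAULT, frames=[1,7,-] (faults so far: 2)
  step 2: ref 4 -> FAULT, frames=[1,7,4] (faults so far: 3)
  step 3: ref 4 -> HIT, frames=[1,7,4] (faults so far: 3)
  step 4: ref 1 -> HIT, frames=[1,7,4] (faults so far: 3)
  step 5: ref 7 -> HIT, frames=[1,7,4] (faults so far: 3)
  step 6: ref 4 -> HIT, frames=[1,7,4] (faults so far: 3)
  step 7: ref 4 -> HIT, frames=[1,7,4] (faults so far: 3)
  step 8: ref 3 -> FAULT, evict 1, frames=[3,7,4] (faults so far: 4)
  step 9: ref 1 -> FAULT, evict 7, frames=[3,1,4] (faults so far: 5)
  step 10: ref 4 -> HIT, frames=[3,1,4] (faults so far: 5)
  step 11: ref 2 -> FAULT, evict 4, frames=[3,1,2] (faults so far: 6)
  step 12: ref 3 -> HIT, frames=[3,1,2] (faults so far: 6)
  step 13: ref 3 -> HIT, frames=[3,1,2] (faults so far: 6)
  step 14: ref 7 -> FAULT, evict 3, frames=[7,1,2] (faults so far: 7)
  FIFO total faults: 7
--- LRU ---
  step 0: ref 1 -> FAULT, frames=[1,-,-] (faults so far: 1)
  step 1: ref 7 -> FAULT, frames=[1,7,-] (faults so far: 2)
  step 2: ref 4 -> FAULT, frames=[1,7,4] (faults so far: 3)
  step 3: ref 4 -> HIT, frames=[1,7,4] (faults so far: 3)
  step 4: ref 1 -> HIT, frames=[1,7,4] (faults so far: 3)
  step 5: ref 7 -> HIT, frames=[1,7,4] (faults so far: 3)
  step 6: ref 4 -> HIT, frames=[1,7,4] (faults so far: 3)
  step 7: ref 4 -> HIT, frames=[1,7,4] (faults so far: 3)
  step 8: ref 3 -> FAULT, evict 1, frames=[3,7,4] (faults so far: 4)
  step 9: ref 1 -> FAULT, evict 7, frames=[3,1,4] (faults so far: 5)
  step 10: ref 4 -> HIT, frames=[3,1,4] (faults so far: 5)
  step 11: ref 2 -> FAULT, evict 3, frames=[2,1,4] (faults so far: 6)
  step 12: ref 3 -> FAULT, evict 1, frames=[2,3,4] (faults so far: 7)
  step 13: ref 3 -> HIT, frames=[2,3,4] (faults so far: 7)
  step 14: ref 7 -> FAULT, evict 4, frames=[2,3,7] (faults so far: 8)
  LRU total faults: 8
--- Optimal ---
  step 0: ref 1 -> FAULT, frames=[1,-,-] (faults so far: 1)
  step 1: ref 7 -> FAULT, frames=[1,7,-] (faults so far: 2)
  step 2: ref 4 -> FAULT, frames=[1,7,4] (faults so far: 3)
  step 3: ref 4 -> HIT, frames=[1,7,4] (faults so far: 3)
  step 4: ref 1 -> HIT, frames=[1,7,4] (faults so far: 3)
  step 5: ref 7 -> HIT, frames=[1,7,4] (faults so far: 3)
  step 6: ref 4 -> HIT, frames=[1,7,4] (faults so far: 3)
  step 7: ref 4 -> HIT, frames=[1,7,4] (faults so far: 3)
  step 8: ref 3 -> FAULT, evict 7, frames=[1,3,4] (faults so far: 4)
  step 9: ref 1 -> HIT, frames=[1,3,4] (faults so far: 4)
  step 10: ref 4 -> HIT, frames=[1,3,4] (faults so far: 4)
  step 11: ref 2 -> FAULT, evict 1, frames=[2,3,4] (faults so far: 5)
  step 12: ref 3 -> HIT, frames=[2,3,4] (faults so far: 5)
  step 13: ref 3 -> HIT, frames=[2,3,4] (faults so far: 5)
  step 14: ref 7 -> FAULT, evict 2, frames=[7,3,4] (faults so far: 6)
  Optimal total faults: 6

Answer: 7 8 6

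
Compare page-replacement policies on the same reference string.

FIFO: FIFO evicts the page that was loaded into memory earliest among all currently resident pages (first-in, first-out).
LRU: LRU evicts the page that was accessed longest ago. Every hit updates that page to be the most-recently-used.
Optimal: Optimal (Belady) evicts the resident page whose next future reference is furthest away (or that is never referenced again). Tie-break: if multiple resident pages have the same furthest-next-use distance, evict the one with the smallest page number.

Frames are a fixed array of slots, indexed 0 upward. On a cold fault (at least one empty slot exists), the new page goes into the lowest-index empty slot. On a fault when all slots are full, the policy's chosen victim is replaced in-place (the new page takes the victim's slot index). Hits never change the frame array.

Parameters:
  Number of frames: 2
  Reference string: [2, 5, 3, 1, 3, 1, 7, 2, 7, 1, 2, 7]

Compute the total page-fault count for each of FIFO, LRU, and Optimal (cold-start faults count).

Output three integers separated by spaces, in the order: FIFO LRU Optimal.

--- FIFO ---
  step 0: ref 2 -> FAULT, frames=[2,-] (faults so far: 1)
  step 1: ref 5 -> FAULT, frames=[2,5] (faults so far: 2)
  step 2: ref 3 -> FAULT, evict 2, frames=[3,5] (faults so far: 3)
  step 3: ref 1 -> FAULT, evict 5, frames=[3,1] (faults so far: 4)
  step 4: ref 3 -> HIT, frames=[3,1] (faults so far: 4)
  step 5: ref 1 -> HIT, frames=[3,1] (faults so far: 4)
  step 6: ref 7 -> FAULT, evict 3, frames=[7,1] (faults so far: 5)
  step 7: ref 2 -> FAULT, evict 1, frames=[7,2] (faults so far: 6)
  step 8: ref 7 -> HIT, frames=[7,2] (faults so far: 6)
  step 9: ref 1 -> FAULT, evict 7, frames=[1,2] (faults so far: 7)
  step 10: ref 2 -> HIT, frames=[1,2] (faults so far: 7)
  step 11: ref 7 -> FAULT, evict 2, frames=[1,7] (faults so far: 8)
  FIFO total faults: 8
--- LRU ---
  step 0: ref 2 -> FAULT, frames=[2,-] (faults so far: 1)
  step 1: ref 5 -> FAULT, frames=[2,5] (faults so far: 2)
  step 2: ref 3 -> FAULT, evict 2, frames=[3,5] (faults so far: 3)
  step 3: ref 1 -> FAULT, evict 5, frames=[3,1] (faults so far: 4)
  step 4: ref 3 -> HIT, frames=[3,1] (faults so far: 4)
  step 5: ref 1 -> HIT, frames=[3,1] (faults so far: 4)
  step 6: ref 7 -> FAULT, evict 3, frames=[7,1] (faults so far: 5)
  step 7: ref 2 -> FAULT, evict 1, frames=[7,2] (faults so far: 6)
  step 8: ref 7 -> HIT, frames=[7,2] (faults so far: 6)
  step 9: ref 1 -> FAULT, evict 2, frames=[7,1] (faults so far: 7)
  step 10: ref 2 -> FAULT, evict 7, frames=[2,1] (faults so far: 8)
  step 11: ref 7 -> FAULT, evict 1, frames=[2,7] (faults so far: 9)
  LRU total faults: 9
--- Optimal ---
  step 0: ref 2 -> FAULT, frames=[2,-] (faults so far: 1)
  step 1: ref 5 -> FAULT, frames=[2,5] (faults so far: 2)
  step 2: ref 3 -> FAULT, evict 5, frames=[2,3] (faults so far: 3)
  step 3: ref 1 -> FAULT, evict 2, frames=[1,3] (faults so far: 4)
  step 4: ref 3 -> HIT, frames=[1,3] (faults so far: 4)
  step 5: ref 1 -> HIT, frames=[1,3] (faults so far: 4)
  step 6: ref 7 -> FAULT, evict 3, frames=[1,7] (faults so far: 5)
  step 7: ref 2 -> FAULT, evict 1, frames=[2,7] (faults so far: 6)
  step 8: ref 7 -> HIT, frames=[2,7] (faults so far: 6)
  step 9: ref 1 -> FAULT, evict 7, frames=[2,1] (faults so far: 7)
  step 10: ref 2 -> HIT, frames=[2,1] (faults so far: 7)
  step 11: ref 7 -> FAULT, evict 1, frames=[2,7] (faults so far: 8)
  Optimal total faults: 8

Answer: 8 9 8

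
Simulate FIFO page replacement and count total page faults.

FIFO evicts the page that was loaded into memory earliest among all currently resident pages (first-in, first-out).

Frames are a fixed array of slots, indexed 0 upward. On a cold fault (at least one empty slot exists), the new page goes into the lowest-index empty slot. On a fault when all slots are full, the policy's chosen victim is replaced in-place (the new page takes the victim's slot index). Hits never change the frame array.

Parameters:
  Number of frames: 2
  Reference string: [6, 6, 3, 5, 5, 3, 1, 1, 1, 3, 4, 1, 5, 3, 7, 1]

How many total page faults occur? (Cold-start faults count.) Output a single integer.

Step 0: ref 6 → FAULT, frames=[6,-]
Step 1: ref 6 → HIT, frames=[6,-]
Step 2: ref 3 → FAULT, frames=[6,3]
Step 3: ref 5 → FAULT (evict 6), frames=[5,3]
Step 4: ref 5 → HIT, frames=[5,3]
Step 5: ref 3 → HIT, frames=[5,3]
Step 6: ref 1 → FAULT (evict 3), frames=[5,1]
Step 7: ref 1 → HIT, frames=[5,1]
Step 8: ref 1 → HIT, frames=[5,1]
Step 9: ref 3 → FAULT (evict 5), frames=[3,1]
Step 10: ref 4 → FAULT (evict 1), frames=[3,4]
Step 11: ref 1 → FAULT (evict 3), frames=[1,4]
Step 12: ref 5 → FAULT (evict 4), frames=[1,5]
Step 13: ref 3 → FAULT (evict 1), frames=[3,5]
Step 14: ref 7 → FAULT (evict 5), frames=[3,7]
Step 15: ref 1 → FAULT (evict 3), frames=[1,7]
Total faults: 11

Answer: 11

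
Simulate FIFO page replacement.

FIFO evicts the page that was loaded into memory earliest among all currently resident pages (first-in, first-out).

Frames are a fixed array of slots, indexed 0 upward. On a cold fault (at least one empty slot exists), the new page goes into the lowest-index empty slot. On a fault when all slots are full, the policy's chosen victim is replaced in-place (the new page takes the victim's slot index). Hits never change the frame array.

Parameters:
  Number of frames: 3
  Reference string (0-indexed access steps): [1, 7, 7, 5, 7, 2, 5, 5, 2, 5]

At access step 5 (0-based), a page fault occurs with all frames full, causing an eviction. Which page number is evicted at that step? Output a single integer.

Answer: 1

Derivation:
Step 0: ref 1 -> FAULT, frames=[1,-,-]
Step 1: ref 7 -> FAULT, frames=[1,7,-]
Step 2: ref 7 -> HIT, frames=[1,7,-]
Step 3: ref 5 -> FAULT, frames=[1,7,5]
Step 4: ref 7 -> HIT, frames=[1,7,5]
Step 5: ref 2 -> FAULT, evict 1, frames=[2,7,5]
At step 5: evicted page 1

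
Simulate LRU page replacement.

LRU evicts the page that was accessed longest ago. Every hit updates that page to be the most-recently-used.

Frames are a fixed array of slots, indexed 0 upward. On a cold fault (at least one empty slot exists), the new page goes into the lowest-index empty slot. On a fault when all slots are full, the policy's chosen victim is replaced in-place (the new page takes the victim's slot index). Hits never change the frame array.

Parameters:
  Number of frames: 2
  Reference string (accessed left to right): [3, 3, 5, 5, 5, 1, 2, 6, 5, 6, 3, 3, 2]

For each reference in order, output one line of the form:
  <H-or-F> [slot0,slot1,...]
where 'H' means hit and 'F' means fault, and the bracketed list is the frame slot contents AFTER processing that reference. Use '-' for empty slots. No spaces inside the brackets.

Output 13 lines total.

F [3,-]
H [3,-]
F [3,5]
H [3,5]
H [3,5]
F [1,5]
F [1,2]
F [6,2]
F [6,5]
H [6,5]
F [6,3]
H [6,3]
F [2,3]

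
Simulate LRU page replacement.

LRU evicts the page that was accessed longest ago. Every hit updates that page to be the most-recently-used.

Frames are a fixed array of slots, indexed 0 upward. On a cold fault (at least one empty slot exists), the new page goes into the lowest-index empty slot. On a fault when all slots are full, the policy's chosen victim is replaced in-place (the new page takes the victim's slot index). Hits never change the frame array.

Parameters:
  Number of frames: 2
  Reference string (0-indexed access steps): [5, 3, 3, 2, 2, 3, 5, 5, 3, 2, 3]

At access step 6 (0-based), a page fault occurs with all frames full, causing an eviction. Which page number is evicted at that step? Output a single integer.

Step 0: ref 5 -> FAULT, frames=[5,-]
Step 1: ref 3 -> FAULT, frames=[5,3]
Step 2: ref 3 -> HIT, frames=[5,3]
Step 3: ref 2 -> FAULT, evict 5, frames=[2,3]
Step 4: ref 2 -> HIT, frames=[2,3]
Step 5: ref 3 -> HIT, frames=[2,3]
Step 6: ref 5 -> FAULT, evict 2, frames=[5,3]
At step 6: evicted page 2

Answer: 2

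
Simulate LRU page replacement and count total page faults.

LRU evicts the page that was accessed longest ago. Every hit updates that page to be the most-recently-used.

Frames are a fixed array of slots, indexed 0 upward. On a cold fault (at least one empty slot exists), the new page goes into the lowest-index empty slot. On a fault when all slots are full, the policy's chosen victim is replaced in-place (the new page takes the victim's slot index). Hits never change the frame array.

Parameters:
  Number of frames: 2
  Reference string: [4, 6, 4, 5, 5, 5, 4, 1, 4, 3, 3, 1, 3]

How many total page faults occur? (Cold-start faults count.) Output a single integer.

Answer: 6

Derivation:
Step 0: ref 4 → FAULT, frames=[4,-]
Step 1: ref 6 → FAULT, frames=[4,6]
Step 2: ref 4 → HIT, frames=[4,6]
Step 3: ref 5 → FAULT (evict 6), frames=[4,5]
Step 4: ref 5 → HIT, frames=[4,5]
Step 5: ref 5 → HIT, frames=[4,5]
Step 6: ref 4 → HIT, frames=[4,5]
Step 7: ref 1 → FAULT (evict 5), frames=[4,1]
Step 8: ref 4 → HIT, frames=[4,1]
Step 9: ref 3 → FAULT (evict 1), frames=[4,3]
Step 10: ref 3 → HIT, frames=[4,3]
Step 11: ref 1 → FAULT (evict 4), frames=[1,3]
Step 12: ref 3 → HIT, frames=[1,3]
Total faults: 6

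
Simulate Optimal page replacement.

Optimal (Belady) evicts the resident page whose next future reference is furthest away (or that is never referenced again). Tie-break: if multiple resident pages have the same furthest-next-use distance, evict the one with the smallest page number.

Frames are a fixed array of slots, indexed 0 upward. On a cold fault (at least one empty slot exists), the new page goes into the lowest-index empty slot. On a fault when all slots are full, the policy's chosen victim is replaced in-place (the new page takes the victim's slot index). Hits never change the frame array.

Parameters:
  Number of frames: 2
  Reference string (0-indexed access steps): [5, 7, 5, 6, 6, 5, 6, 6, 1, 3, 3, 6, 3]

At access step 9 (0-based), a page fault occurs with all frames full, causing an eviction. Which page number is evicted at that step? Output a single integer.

Step 0: ref 5 -> FAULT, frames=[5,-]
Step 1: ref 7 -> FAULT, frames=[5,7]
Step 2: ref 5 -> HIT, frames=[5,7]
Step 3: ref 6 -> FAULT, evict 7, frames=[5,6]
Step 4: ref 6 -> HIT, frames=[5,6]
Step 5: ref 5 -> HIT, frames=[5,6]
Step 6: ref 6 -> HIT, frames=[5,6]
Step 7: ref 6 -> HIT, frames=[5,6]
Step 8: ref 1 -> FAULT, evict 5, frames=[1,6]
Step 9: ref 3 -> FAULT, evict 1, frames=[3,6]
At step 9: evicted page 1

Answer: 1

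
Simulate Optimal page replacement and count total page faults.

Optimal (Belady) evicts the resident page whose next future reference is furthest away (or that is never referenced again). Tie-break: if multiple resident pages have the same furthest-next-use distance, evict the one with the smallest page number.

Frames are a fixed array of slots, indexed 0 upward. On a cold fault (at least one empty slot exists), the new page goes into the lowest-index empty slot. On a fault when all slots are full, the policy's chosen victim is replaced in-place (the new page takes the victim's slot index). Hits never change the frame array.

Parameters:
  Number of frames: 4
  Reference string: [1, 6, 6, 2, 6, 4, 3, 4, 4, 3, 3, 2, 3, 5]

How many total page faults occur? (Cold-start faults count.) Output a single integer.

Answer: 6

Derivation:
Step 0: ref 1 → FAULT, frames=[1,-,-,-]
Step 1: ref 6 → FAULT, frames=[1,6,-,-]
Step 2: ref 6 → HIT, frames=[1,6,-,-]
Step 3: ref 2 → FAULT, frames=[1,6,2,-]
Step 4: ref 6 → HIT, frames=[1,6,2,-]
Step 5: ref 4 → FAULT, frames=[1,6,2,4]
Step 6: ref 3 → FAULT (evict 1), frames=[3,6,2,4]
Step 7: ref 4 → HIT, frames=[3,6,2,4]
Step 8: ref 4 → HIT, frames=[3,6,2,4]
Step 9: ref 3 → HIT, frames=[3,6,2,4]
Step 10: ref 3 → HIT, frames=[3,6,2,4]
Step 11: ref 2 → HIT, frames=[3,6,2,4]
Step 12: ref 3 → HIT, frames=[3,6,2,4]
Step 13: ref 5 → FAULT (evict 2), frames=[3,6,5,4]
Total faults: 6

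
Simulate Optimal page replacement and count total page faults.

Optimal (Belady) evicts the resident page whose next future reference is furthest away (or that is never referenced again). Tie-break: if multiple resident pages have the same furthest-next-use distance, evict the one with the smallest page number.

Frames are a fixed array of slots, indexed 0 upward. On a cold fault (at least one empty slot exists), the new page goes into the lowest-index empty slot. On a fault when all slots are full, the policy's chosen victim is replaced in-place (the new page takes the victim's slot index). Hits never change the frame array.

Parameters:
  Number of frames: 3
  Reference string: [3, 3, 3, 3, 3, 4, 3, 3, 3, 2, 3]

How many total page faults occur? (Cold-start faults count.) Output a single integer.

Answer: 3

Derivation:
Step 0: ref 3 → FAULT, frames=[3,-,-]
Step 1: ref 3 → HIT, frames=[3,-,-]
Step 2: ref 3 → HIT, frames=[3,-,-]
Step 3: ref 3 → HIT, frames=[3,-,-]
Step 4: ref 3 → HIT, frames=[3,-,-]
Step 5: ref 4 → FAULT, frames=[3,4,-]
Step 6: ref 3 → HIT, frames=[3,4,-]
Step 7: ref 3 → HIT, frames=[3,4,-]
Step 8: ref 3 → HIT, frames=[3,4,-]
Step 9: ref 2 → FAULT, frames=[3,4,2]
Step 10: ref 3 → HIT, frames=[3,4,2]
Total faults: 3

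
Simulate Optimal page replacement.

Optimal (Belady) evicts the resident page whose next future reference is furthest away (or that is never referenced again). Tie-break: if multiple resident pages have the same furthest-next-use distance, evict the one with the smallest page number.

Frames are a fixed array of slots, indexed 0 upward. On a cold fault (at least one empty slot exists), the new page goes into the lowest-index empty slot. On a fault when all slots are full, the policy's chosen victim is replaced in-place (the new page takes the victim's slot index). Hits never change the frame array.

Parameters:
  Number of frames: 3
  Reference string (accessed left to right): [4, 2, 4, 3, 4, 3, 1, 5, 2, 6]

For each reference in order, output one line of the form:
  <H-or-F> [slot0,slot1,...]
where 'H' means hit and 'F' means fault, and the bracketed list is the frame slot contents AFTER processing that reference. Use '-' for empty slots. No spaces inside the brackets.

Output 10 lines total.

F [4,-,-]
F [4,2,-]
H [4,2,-]
F [4,2,3]
H [4,2,3]
H [4,2,3]
F [4,2,1]
F [4,2,5]
H [4,2,5]
F [4,6,5]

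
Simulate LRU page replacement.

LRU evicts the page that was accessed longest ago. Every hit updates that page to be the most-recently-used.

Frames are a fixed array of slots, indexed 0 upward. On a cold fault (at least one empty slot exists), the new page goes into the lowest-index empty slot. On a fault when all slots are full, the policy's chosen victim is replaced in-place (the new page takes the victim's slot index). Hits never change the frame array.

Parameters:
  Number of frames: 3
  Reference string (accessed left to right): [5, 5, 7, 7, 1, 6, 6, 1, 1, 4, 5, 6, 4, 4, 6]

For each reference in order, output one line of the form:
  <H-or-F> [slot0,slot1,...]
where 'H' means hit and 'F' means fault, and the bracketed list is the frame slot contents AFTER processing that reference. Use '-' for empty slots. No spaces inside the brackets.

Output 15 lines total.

F [5,-,-]
H [5,-,-]
F [5,7,-]
H [5,7,-]
F [5,7,1]
F [6,7,1]
H [6,7,1]
H [6,7,1]
H [6,7,1]
F [6,4,1]
F [5,4,1]
F [5,4,6]
H [5,4,6]
H [5,4,6]
H [5,4,6]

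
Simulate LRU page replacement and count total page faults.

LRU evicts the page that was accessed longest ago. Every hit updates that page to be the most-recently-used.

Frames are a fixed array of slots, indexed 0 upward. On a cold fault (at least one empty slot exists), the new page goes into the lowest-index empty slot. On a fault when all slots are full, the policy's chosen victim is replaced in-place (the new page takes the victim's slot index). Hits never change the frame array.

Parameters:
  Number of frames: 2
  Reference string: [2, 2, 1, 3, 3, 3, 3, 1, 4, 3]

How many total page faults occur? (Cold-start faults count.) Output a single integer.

Step 0: ref 2 → FAULT, frames=[2,-]
Step 1: ref 2 → HIT, frames=[2,-]
Step 2: ref 1 → FAULT, frames=[2,1]
Step 3: ref 3 → FAULT (evict 2), frames=[3,1]
Step 4: ref 3 → HIT, frames=[3,1]
Step 5: ref 3 → HIT, frames=[3,1]
Step 6: ref 3 → HIT, frames=[3,1]
Step 7: ref 1 → HIT, frames=[3,1]
Step 8: ref 4 → FAULT (evict 3), frames=[4,1]
Step 9: ref 3 → FAULT (evict 1), frames=[4,3]
Total faults: 5

Answer: 5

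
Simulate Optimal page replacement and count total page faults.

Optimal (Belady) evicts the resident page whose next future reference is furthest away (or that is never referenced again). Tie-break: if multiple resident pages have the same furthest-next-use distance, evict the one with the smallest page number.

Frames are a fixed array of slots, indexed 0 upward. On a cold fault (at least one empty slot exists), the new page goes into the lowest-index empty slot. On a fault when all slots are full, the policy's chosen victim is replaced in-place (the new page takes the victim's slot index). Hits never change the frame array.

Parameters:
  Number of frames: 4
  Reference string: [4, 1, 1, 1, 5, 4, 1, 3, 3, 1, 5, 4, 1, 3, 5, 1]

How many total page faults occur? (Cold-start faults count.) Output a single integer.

Step 0: ref 4 → FAULT, frames=[4,-,-,-]
Step 1: ref 1 → FAULT, frames=[4,1,-,-]
Step 2: ref 1 → HIT, frames=[4,1,-,-]
Step 3: ref 1 → HIT, frames=[4,1,-,-]
Step 4: ref 5 → FAULT, frames=[4,1,5,-]
Step 5: ref 4 → HIT, frames=[4,1,5,-]
Step 6: ref 1 → HIT, frames=[4,1,5,-]
Step 7: ref 3 → FAULT, frames=[4,1,5,3]
Step 8: ref 3 → HIT, frames=[4,1,5,3]
Step 9: ref 1 → HIT, frames=[4,1,5,3]
Step 10: ref 5 → HIT, frames=[4,1,5,3]
Step 11: ref 4 → HIT, frames=[4,1,5,3]
Step 12: ref 1 → HIT, frames=[4,1,5,3]
Step 13: ref 3 → HIT, frames=[4,1,5,3]
Step 14: ref 5 → HIT, frames=[4,1,5,3]
Step 15: ref 1 → HIT, frames=[4,1,5,3]
Total faults: 4

Answer: 4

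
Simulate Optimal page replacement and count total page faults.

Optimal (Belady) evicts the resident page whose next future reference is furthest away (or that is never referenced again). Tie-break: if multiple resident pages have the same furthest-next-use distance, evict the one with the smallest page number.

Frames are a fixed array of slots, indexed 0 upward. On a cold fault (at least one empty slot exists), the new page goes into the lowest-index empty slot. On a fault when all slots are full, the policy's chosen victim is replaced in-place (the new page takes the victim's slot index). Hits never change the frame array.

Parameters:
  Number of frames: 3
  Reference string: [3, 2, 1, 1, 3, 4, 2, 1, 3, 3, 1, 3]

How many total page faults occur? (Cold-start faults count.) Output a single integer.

Answer: 5

Derivation:
Step 0: ref 3 → FAULT, frames=[3,-,-]
Step 1: ref 2 → FAULT, frames=[3,2,-]
Step 2: ref 1 → FAULT, frames=[3,2,1]
Step 3: ref 1 → HIT, frames=[3,2,1]
Step 4: ref 3 → HIT, frames=[3,2,1]
Step 5: ref 4 → FAULT (evict 3), frames=[4,2,1]
Step 6: ref 2 → HIT, frames=[4,2,1]
Step 7: ref 1 → HIT, frames=[4,2,1]
Step 8: ref 3 → FAULT (evict 2), frames=[4,3,1]
Step 9: ref 3 → HIT, frames=[4,3,1]
Step 10: ref 1 → HIT, frames=[4,3,1]
Step 11: ref 3 → HIT, frames=[4,3,1]
Total faults: 5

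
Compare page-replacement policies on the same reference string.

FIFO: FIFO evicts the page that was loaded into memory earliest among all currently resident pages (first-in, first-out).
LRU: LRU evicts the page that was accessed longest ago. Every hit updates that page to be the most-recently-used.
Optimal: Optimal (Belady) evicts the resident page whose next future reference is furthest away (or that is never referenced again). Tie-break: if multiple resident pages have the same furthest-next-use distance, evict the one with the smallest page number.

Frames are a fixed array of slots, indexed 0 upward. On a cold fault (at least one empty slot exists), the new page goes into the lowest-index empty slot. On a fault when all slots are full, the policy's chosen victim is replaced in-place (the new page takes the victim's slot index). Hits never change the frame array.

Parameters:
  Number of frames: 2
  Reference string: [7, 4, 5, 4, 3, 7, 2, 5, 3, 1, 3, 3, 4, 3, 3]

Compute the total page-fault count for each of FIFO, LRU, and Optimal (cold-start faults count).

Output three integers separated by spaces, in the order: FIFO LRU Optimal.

--- FIFO ---
  step 0: ref 7 -> FAULT, frames=[7,-] (faults so far: 1)
  step 1: ref 4 -> FAULT, frames=[7,4] (faults so far: 2)
  step 2: ref 5 -> FAULT, evict 7, frames=[5,4] (faults so far: 3)
  step 3: ref 4 -> HIT, frames=[5,4] (faults so far: 3)
  step 4: ref 3 -> FAULT, evict 4, frames=[5,3] (faults so far: 4)
  step 5: ref 7 -> FAULT, evict 5, frames=[7,3] (faults so far: 5)
  step 6: ref 2 -> FAULT, evict 3, frames=[7,2] (faults so far: 6)
  step 7: ref 5 -> FAULT, evict 7, frames=[5,2] (faults so far: 7)
  step 8: ref 3 -> FAULT, evict 2, frames=[5,3] (faults so far: 8)
  step 9: ref 1 -> FAULT, evict 5, frames=[1,3] (faults so far: 9)
  step 10: ref 3 -> HIT, frames=[1,3] (faults so far: 9)
  step 11: ref 3 -> HIT, frames=[1,3] (faults so far: 9)
  step 12: ref 4 -> FAULT, evict 3, frames=[1,4] (faults so far: 10)
  step 13: ref 3 -> FAULT, evict 1, frames=[3,4] (faults so far: 11)
  step 14: ref 3 -> HIT, frames=[3,4] (faults so far: 11)
  FIFO total faults: 11
--- LRU ---
  step 0: ref 7 -> FAULT, frames=[7,-] (faults so far: 1)
  step 1: ref 4 -> FAULT, frames=[7,4] (faults so far: 2)
  step 2: ref 5 -> FAULT, evict 7, frames=[5,4] (faults so far: 3)
  step 3: ref 4 -> HIT, frames=[5,4] (faults so far: 3)
  step 4: ref 3 -> FAULT, evict 5, frames=[3,4] (faults so far: 4)
  step 5: ref 7 -> FAULT, evict 4, frames=[3,7] (faults so far: 5)
  step 6: ref 2 -> FAULT, evict 3, frames=[2,7] (faults so far: 6)
  step 7: ref 5 -> FAULT, evict 7, frames=[2,5] (faults so far: 7)
  step 8: ref 3 -> FAULT, evict 2, frames=[3,5] (faults so far: 8)
  step 9: ref 1 -> FAULT, evict 5, frames=[3,1] (faults so far: 9)
  step 10: ref 3 -> HIT, frames=[3,1] (faults so far: 9)
  step 11: ref 3 -> HIT, frames=[3,1] (faults so far: 9)
  step 12: ref 4 -> FAULT, evict 1, frames=[3,4] (faults so far: 10)
  step 13: ref 3 -> HIT, frames=[3,4] (faults so far: 10)
  step 14: ref 3 -> HIT, frames=[3,4] (faults so far: 10)
  LRU total faults: 10
--- Optimal ---
  step 0: ref 7 -> FAULT, frames=[7,-] (faults so far: 1)
  step 1: ref 4 -> FAULT, frames=[7,4] (faults so far: 2)
  step 2: ref 5 -> FAULT, evict 7, frames=[5,4] (faults so far: 3)
  step 3: ref 4 -> HIT, frames=[5,4] (faults so far: 3)
  step 4: ref 3 -> FAULT, evict 4, frames=[5,3] (faults so far: 4)
  step 5: ref 7 -> FAULT, evict 3, frames=[5,7] (faults so far: 5)
  step 6: ref 2 -> FAULT, evict 7, frames=[5,2] (faults so far: 6)
  step 7: ref 5 -> HIT, frames=[5,2] (faults so far: 6)
  step 8: ref 3 -> FAULT, evict 2, frames=[5,3] (faults so far: 7)
  step 9: ref 1 -> FAULT, evict 5, frames=[1,3] (faults so far: 8)
  step 10: ref 3 -> HIT, frames=[1,3] (faults so far: 8)
  step 11: ref 3 -> HIT, frames=[1,3] (faults so far: 8)
  step 12: ref 4 -> FAULT, evict 1, frames=[4,3] (faults so far: 9)
  step 13: ref 3 -> HIT, frames=[4,3] (faults so far: 9)
  step 14: ref 3 -> HIT, frames=[4,3] (faults so far: 9)
  Optimal total faults: 9

Answer: 11 10 9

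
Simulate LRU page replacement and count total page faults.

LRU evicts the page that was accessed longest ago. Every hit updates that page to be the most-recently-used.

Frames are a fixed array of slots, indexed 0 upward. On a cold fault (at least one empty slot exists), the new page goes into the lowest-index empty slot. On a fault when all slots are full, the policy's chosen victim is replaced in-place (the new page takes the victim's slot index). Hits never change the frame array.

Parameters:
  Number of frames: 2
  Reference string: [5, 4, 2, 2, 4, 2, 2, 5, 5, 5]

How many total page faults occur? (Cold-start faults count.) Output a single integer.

Step 0: ref 5 → FAULT, frames=[5,-]
Step 1: ref 4 → FAULT, frames=[5,4]
Step 2: ref 2 → FAULT (evict 5), frames=[2,4]
Step 3: ref 2 → HIT, frames=[2,4]
Step 4: ref 4 → HIT, frames=[2,4]
Step 5: ref 2 → HIT, frames=[2,4]
Step 6: ref 2 → HIT, frames=[2,4]
Step 7: ref 5 → FAULT (evict 4), frames=[2,5]
Step 8: ref 5 → HIT, frames=[2,5]
Step 9: ref 5 → HIT, frames=[2,5]
Total faults: 4

Answer: 4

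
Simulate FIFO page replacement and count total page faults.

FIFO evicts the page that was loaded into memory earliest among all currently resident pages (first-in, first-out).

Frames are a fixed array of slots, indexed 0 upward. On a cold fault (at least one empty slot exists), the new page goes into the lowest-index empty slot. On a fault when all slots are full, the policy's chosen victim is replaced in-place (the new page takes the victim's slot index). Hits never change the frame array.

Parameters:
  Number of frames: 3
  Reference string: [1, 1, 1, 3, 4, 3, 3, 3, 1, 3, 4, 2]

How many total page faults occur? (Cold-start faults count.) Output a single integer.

Answer: 4

Derivation:
Step 0: ref 1 → FAULT, frames=[1,-,-]
Step 1: ref 1 → HIT, frames=[1,-,-]
Step 2: ref 1 → HIT, frames=[1,-,-]
Step 3: ref 3 → FAULT, frames=[1,3,-]
Step 4: ref 4 → FAULT, frames=[1,3,4]
Step 5: ref 3 → HIT, frames=[1,3,4]
Step 6: ref 3 → HIT, frames=[1,3,4]
Step 7: ref 3 → HIT, frames=[1,3,4]
Step 8: ref 1 → HIT, frames=[1,3,4]
Step 9: ref 3 → HIT, frames=[1,3,4]
Step 10: ref 4 → HIT, frames=[1,3,4]
Step 11: ref 2 → FAULT (evict 1), frames=[2,3,4]
Total faults: 4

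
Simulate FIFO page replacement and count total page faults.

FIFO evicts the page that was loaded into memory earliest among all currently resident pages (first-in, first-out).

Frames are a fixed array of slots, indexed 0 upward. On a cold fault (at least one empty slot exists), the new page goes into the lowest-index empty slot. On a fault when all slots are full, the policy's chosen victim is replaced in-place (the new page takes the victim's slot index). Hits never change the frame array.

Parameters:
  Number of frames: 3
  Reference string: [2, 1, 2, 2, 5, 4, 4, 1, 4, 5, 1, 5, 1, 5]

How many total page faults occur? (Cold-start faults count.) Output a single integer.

Answer: 4

Derivation:
Step 0: ref 2 → FAULT, frames=[2,-,-]
Step 1: ref 1 → FAULT, frames=[2,1,-]
Step 2: ref 2 → HIT, frames=[2,1,-]
Step 3: ref 2 → HIT, frames=[2,1,-]
Step 4: ref 5 → FAULT, frames=[2,1,5]
Step 5: ref 4 → FAULT (evict 2), frames=[4,1,5]
Step 6: ref 4 → HIT, frames=[4,1,5]
Step 7: ref 1 → HIT, frames=[4,1,5]
Step 8: ref 4 → HIT, frames=[4,1,5]
Step 9: ref 5 → HIT, frames=[4,1,5]
Step 10: ref 1 → HIT, frames=[4,1,5]
Step 11: ref 5 → HIT, frames=[4,1,5]
Step 12: ref 1 → HIT, frames=[4,1,5]
Step 13: ref 5 → HIT, frames=[4,1,5]
Total faults: 4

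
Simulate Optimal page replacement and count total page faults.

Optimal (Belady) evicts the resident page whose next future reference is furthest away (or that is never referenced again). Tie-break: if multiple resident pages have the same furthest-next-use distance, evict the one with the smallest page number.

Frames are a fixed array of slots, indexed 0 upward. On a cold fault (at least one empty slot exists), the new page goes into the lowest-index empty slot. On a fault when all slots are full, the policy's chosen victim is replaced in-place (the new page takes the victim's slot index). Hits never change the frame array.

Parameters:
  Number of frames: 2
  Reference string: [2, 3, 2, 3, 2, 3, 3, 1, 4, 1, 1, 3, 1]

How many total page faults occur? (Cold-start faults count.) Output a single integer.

Answer: 5

Derivation:
Step 0: ref 2 → FAULT, frames=[2,-]
Step 1: ref 3 → FAULT, frames=[2,3]
Step 2: ref 2 → HIT, frames=[2,3]
Step 3: ref 3 → HIT, frames=[2,3]
Step 4: ref 2 → HIT, frames=[2,3]
Step 5: ref 3 → HIT, frames=[2,3]
Step 6: ref 3 → HIT, frames=[2,3]
Step 7: ref 1 → FAULT (evict 2), frames=[1,3]
Step 8: ref 4 → FAULT (evict 3), frames=[1,4]
Step 9: ref 1 → HIT, frames=[1,4]
Step 10: ref 1 → HIT, frames=[1,4]
Step 11: ref 3 → FAULT (evict 4), frames=[1,3]
Step 12: ref 1 → HIT, frames=[1,3]
Total faults: 5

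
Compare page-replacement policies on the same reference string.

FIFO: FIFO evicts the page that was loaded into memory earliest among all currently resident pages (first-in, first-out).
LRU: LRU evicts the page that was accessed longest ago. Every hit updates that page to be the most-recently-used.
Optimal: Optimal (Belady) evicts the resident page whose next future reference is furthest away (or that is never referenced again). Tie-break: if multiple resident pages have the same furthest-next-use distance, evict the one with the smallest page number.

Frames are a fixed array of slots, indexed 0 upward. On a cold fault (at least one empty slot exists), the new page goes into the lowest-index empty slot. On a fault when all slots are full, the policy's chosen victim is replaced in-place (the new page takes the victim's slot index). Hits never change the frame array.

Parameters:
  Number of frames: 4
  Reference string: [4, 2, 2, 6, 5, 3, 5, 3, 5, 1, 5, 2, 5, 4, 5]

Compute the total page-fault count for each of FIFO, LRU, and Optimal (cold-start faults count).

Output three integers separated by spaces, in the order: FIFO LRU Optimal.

--- FIFO ---
  step 0: ref 4 -> FAULT, frames=[4,-,-,-] (faults so far: 1)
  step 1: ref 2 -> FAULT, frames=[4,2,-,-] (faults so far: 2)
  step 2: ref 2 -> HIT, frames=[4,2,-,-] (faults so far: 2)
  step 3: ref 6 -> FAULT, frames=[4,2,6,-] (faults so far: 3)
  step 4: ref 5 -> FAULT, frames=[4,2,6,5] (faults so far: 4)
  step 5: ref 3 -> FAULT, evict 4, frames=[3,2,6,5] (faults so far: 5)
  step 6: ref 5 -> HIT, frames=[3,2,6,5] (faults so far: 5)
  step 7: ref 3 -> HIT, frames=[3,2,6,5] (faults so far: 5)
  step 8: ref 5 -> HIT, frames=[3,2,6,5] (faults so far: 5)
  step 9: ref 1 -> FAULT, evict 2, frames=[3,1,6,5] (faults so far: 6)
  step 10: ref 5 -> HIT, frames=[3,1,6,5] (faults so far: 6)
  step 11: ref 2 -> FAULT, evict 6, frames=[3,1,2,5] (faults so far: 7)
  step 12: ref 5 -> HIT, frames=[3,1,2,5] (faults so far: 7)
  step 13: ref 4 -> FAULT, evict 5, frames=[3,1,2,4] (faults so far: 8)
  step 14: ref 5 -> FAULT, evict 3, frames=[5,1,2,4] (faults so far: 9)
  FIFO total faults: 9
--- LRU ---
  step 0: ref 4 -> FAULT, frames=[4,-,-,-] (faults so far: 1)
  step 1: ref 2 -> FAULT, frames=[4,2,-,-] (faults so far: 2)
  step 2: ref 2 -> HIT, frames=[4,2,-,-] (faults so far: 2)
  step 3: ref 6 -> FAULT, frames=[4,2,6,-] (faults so far: 3)
  step 4: ref 5 -> FAULT, frames=[4,2,6,5] (faults so far: 4)
  step 5: ref 3 -> FAULT, evict 4, frames=[3,2,6,5] (faults so far: 5)
  step 6: ref 5 -> HIT, frames=[3,2,6,5] (faults so far: 5)
  step 7: ref 3 -> HIT, frames=[3,2,6,5] (faults so far: 5)
  step 8: ref 5 -> HIT, frames=[3,2,6,5] (faults so far: 5)
  step 9: ref 1 -> FAULT, evict 2, frames=[3,1,6,5] (faults so far: 6)
  step 10: ref 5 -> HIT, frames=[3,1,6,5] (faults so far: 6)
  step 11: ref 2 -> FAULT, evict 6, frames=[3,1,2,5] (faults so far: 7)
  step 12: ref 5 -> HIT, frames=[3,1,2,5] (faults so far: 7)
  step 13: ref 4 -> FAULT, evict 3, frames=[4,1,2,5] (faults so far: 8)
  step 14: ref 5 -> HIT, frames=[4,1,2,5] (faults so far: 8)
  LRU total faults: 8
--- Optimal ---
  step 0: ref 4 -> FAULT, frames=[4,-,-,-] (faults so far: 1)
  step 1: ref 2 -> FAULT, frames=[4,2,-,-] (faults so far: 2)
  step 2: ref 2 -> HIT, frames=[4,2,-,-] (faults so far: 2)
  step 3: ref 6 -> FAULT, frames=[4,2,6,-] (faults so far: 3)
  step 4: ref 5 -> FAULT, frames=[4,2,6,5] (faults so far: 4)
  step 5: ref 3 -> FAULT, evict 6, frames=[4,2,3,5] (faults so far: 5)
  step 6: ref 5 -> HIT, frames=[4,2,3,5] (faults so far: 5)
  step 7: ref 3 -> HIT, frames=[4,2,3,5] (faults so far: 5)
  step 8: ref 5 -> HIT, frames=[4,2,3,5] (faults so far: 5)
  step 9: ref 1 -> FAULT, evict 3, frames=[4,2,1,5] (faults so far: 6)
  step 10: ref 5 -> HIT, frames=[4,2,1,5] (faults so far: 6)
  step 11: ref 2 -> HIT, frames=[4,2,1,5] (faults so far: 6)
  step 12: ref 5 -> HIT, frames=[4,2,1,5] (faults so far: 6)
  step 13: ref 4 -> HIT, frames=[4,2,1,5] (faults so far: 6)
  step 14: ref 5 -> HIT, frames=[4,2,1,5] (faults so far: 6)
  Optimal total faults: 6

Answer: 9 8 6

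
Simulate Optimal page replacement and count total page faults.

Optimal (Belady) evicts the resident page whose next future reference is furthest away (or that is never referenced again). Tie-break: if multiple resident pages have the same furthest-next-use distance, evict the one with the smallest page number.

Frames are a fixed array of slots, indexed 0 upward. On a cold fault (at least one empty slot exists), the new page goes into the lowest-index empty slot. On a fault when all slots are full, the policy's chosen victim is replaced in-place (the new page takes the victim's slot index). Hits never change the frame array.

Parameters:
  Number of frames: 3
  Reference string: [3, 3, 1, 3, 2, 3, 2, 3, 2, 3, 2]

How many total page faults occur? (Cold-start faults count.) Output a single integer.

Answer: 3

Derivation:
Step 0: ref 3 → FAULT, frames=[3,-,-]
Step 1: ref 3 → HIT, frames=[3,-,-]
Step 2: ref 1 → FAULT, frames=[3,1,-]
Step 3: ref 3 → HIT, frames=[3,1,-]
Step 4: ref 2 → FAULT, frames=[3,1,2]
Step 5: ref 3 → HIT, frames=[3,1,2]
Step 6: ref 2 → HIT, frames=[3,1,2]
Step 7: ref 3 → HIT, frames=[3,1,2]
Step 8: ref 2 → HIT, frames=[3,1,2]
Step 9: ref 3 → HIT, frames=[3,1,2]
Step 10: ref 2 → HIT, frames=[3,1,2]
Total faults: 3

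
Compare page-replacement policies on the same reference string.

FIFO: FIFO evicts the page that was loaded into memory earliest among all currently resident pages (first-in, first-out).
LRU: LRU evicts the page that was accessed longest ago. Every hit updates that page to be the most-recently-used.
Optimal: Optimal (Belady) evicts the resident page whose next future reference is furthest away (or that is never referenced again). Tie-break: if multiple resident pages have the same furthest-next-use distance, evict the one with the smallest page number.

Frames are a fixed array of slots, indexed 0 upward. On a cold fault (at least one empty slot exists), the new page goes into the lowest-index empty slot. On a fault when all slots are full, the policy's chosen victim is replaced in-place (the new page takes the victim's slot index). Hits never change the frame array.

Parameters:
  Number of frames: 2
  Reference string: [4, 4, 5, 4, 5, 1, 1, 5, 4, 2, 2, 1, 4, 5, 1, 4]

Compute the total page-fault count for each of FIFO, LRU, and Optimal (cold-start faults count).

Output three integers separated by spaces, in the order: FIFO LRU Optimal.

Answer: 10 10 8

Derivation:
--- FIFO ---
  step 0: ref 4 -> FAULT, frames=[4,-] (faults so far: 1)
  step 1: ref 4 -> HIT, frames=[4,-] (faults so far: 1)
  step 2: ref 5 -> FAULT, frames=[4,5] (faults so far: 2)
  step 3: ref 4 -> HIT, frames=[4,5] (faults so far: 2)
  step 4: ref 5 -> HIT, frames=[4,5] (faults so far: 2)
  step 5: ref 1 -> FAULT, evict 4, frames=[1,5] (faults so far: 3)
  step 6: ref 1 -> HIT, frames=[1,5] (faults so far: 3)
  step 7: ref 5 -> HIT, frames=[1,5] (faults so far: 3)
  step 8: ref 4 -> FAULT, evict 5, frames=[1,4] (faults so far: 4)
  step 9: ref 2 -> FAULT, evict 1, frames=[2,4] (faults so far: 5)
  step 10: ref 2 -> HIT, frames=[2,4] (faults so far: 5)
  step 11: ref 1 -> FAULT, evict 4, frames=[2,1] (faults so far: 6)
  step 12: ref 4 -> FAULT, evict 2, frames=[4,1] (faults so far: 7)
  step 13: ref 5 -> FAULT, evict 1, frames=[4,5] (faults so far: 8)
  step 14: ref 1 -> FAULT, evict 4, frames=[1,5] (faults so far: 9)
  step 15: ref 4 -> FAULT, evict 5, frames=[1,4] (faults so far: 10)
  FIFO total faults: 10
--- LRU ---
  step 0: ref 4 -> FAULT, frames=[4,-] (faults so far: 1)
  step 1: ref 4 -> HIT, frames=[4,-] (faults so far: 1)
  step 2: ref 5 -> FAULT, frames=[4,5] (faults so far: 2)
  step 3: ref 4 -> HIT, frames=[4,5] (faults so far: 2)
  step 4: ref 5 -> HIT, frames=[4,5] (faults so far: 2)
  step 5: ref 1 -> FAULT, evict 4, frames=[1,5] (faults so far: 3)
  step 6: ref 1 -> HIT, frames=[1,5] (faults so far: 3)
  step 7: ref 5 -> HIT, frames=[1,5] (faults so far: 3)
  step 8: ref 4 -> FAULT, evict 1, frames=[4,5] (faults so far: 4)
  step 9: ref 2 -> FAULT, evict 5, frames=[4,2] (faults so far: 5)
  step 10: ref 2 -> HIT, frames=[4,2] (faults so far: 5)
  step 11: ref 1 -> FAULT, evict 4, frames=[1,2] (faults so far: 6)
  step 12: ref 4 -> FAULT, evict 2, frames=[1,4] (faults so far: 7)
  step 13: ref 5 -> FAULT, evict 1, frames=[5,4] (faults so far: 8)
  step 14: ref 1 -> FAULT, evict 4, frames=[5,1] (faults so far: 9)
  step 15: ref 4 -> FAULT, evict 5, frames=[4,1] (faults so far: 10)
  LRU total faults: 10
--- Optimal ---
  step 0: ref 4 -> FAULT, frames=[4,-] (faults so far: 1)
  step 1: ref 4 -> HIT, frames=[4,-] (faults so far: 1)
  step 2: ref 5 -> FAULT, frames=[4,5] (faults so far: 2)
  step 3: ref 4 -> HIT, frames=[4,5] (faults so far: 2)
  step 4: ref 5 -> HIT, frames=[4,5] (faults so far: 2)
  step 5: ref 1 -> FAULT, evict 4, frames=[1,5] (faults so far: 3)
  step 6: ref 1 -> HIT, frames=[1,5] (faults so far: 3)
  step 7: ref 5 -> HIT, frames=[1,5] (faults so far: 3)
  step 8: ref 4 -> FAULT, evict 5, frames=[1,4] (faults so far: 4)
  step 9: ref 2 -> FAULT, evict 4, frames=[1,2] (faults so far: 5)
  step 10: ref 2 -> HIT, frames=[1,2] (faults so far: 5)
  step 11: ref 1 -> HIT, frames=[1,2] (faults so far: 5)
  step 12: ref 4 -> FAULT, evict 2, frames=[1,4] (faults so far: 6)
  step 13: ref 5 -> FAULT, evict 4, frames=[1,5] (faults so far: 7)
  step 14: ref 1 -> HIT, frames=[1,5] (faults so far: 7)
  step 15: ref 4 -> FAULT, evict 1, frames=[4,5] (faults so far: 8)
  Optimal total faults: 8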